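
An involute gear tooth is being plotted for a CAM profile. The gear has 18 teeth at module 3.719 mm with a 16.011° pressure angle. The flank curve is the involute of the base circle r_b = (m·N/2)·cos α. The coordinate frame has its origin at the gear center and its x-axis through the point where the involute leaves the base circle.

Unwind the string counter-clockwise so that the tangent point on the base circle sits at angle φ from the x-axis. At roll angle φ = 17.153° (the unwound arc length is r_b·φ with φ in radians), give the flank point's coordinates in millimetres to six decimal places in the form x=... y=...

x=33.582229 y=0.285181

pitch radius r_p = m·N/2 = 3.719·18/2 = 33.471000
base radius r_b = r_p·cos α = 33.471000·cos 16.011° = 32.172618
roll angle φ = 17.153° = 0.29937633 rad
x = r_b·(cos φ + φ·sin φ) = 32.172618·(0.95552061 + 0.29937633·0.29492433) = 33.582229
y = r_b·(sin φ − φ·cos φ) = 32.172618·(0.29492433 − 0.29937633·0.95552061) = 0.285181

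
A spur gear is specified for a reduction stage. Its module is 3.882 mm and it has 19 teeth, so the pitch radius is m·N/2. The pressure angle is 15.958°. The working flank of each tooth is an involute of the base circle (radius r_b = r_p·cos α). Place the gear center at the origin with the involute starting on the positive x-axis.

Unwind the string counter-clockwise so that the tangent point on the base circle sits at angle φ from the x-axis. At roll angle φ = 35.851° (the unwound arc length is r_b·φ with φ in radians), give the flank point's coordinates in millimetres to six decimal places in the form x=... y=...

pitch radius r_p = m·N/2 = 3.882·19/2 = 36.879000
base radius r_b = r_p·cos α = 36.879000·cos 15.958° = 35.457812
roll angle φ = 35.851° = 0.62571799 rad
x = r_b·(cos φ + φ·sin φ) = 35.457812·(0.81054282 + 0.62571799·0.58567939) = 41.734304
y = r_b·(sin φ − φ·cos φ) = 35.457812·(0.58567939 − 0.62571799·0.81054282) = 2.783728

x=41.734304 y=2.783728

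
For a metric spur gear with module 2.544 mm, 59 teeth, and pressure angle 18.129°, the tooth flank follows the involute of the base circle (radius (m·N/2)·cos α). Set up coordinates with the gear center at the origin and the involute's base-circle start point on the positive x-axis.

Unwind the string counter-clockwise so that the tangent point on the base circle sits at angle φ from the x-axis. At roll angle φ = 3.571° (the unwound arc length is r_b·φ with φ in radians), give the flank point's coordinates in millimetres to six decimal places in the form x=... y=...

pitch radius r_p = m·N/2 = 2.544·59/2 = 75.048000
base radius r_b = r_p·cos α = 75.048000·cos 18.129° = 71.322494
roll angle φ = 3.571° = 0.06232571 rad
x = r_b·(cos φ + φ·sin φ) = 71.322494·(0.99805838 + 0.06232571·0.06228536) = 71.460886
y = r_b·(sin φ − φ·cos φ) = 71.322494·(0.06228536 − 0.06232571·0.99805838) = 0.005754

x=71.460886 y=0.005754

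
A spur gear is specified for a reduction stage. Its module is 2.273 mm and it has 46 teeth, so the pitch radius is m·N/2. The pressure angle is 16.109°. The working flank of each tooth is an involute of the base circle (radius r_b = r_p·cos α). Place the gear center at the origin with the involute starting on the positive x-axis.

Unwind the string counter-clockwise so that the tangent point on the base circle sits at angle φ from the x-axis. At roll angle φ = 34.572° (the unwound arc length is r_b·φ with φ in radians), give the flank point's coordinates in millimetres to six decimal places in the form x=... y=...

pitch radius r_p = m·N/2 = 2.273·46/2 = 52.279000
base radius r_b = r_p·cos α = 52.279000·cos 16.109° = 50.226295
roll angle φ = 34.572° = 0.60339523 rad
x = r_b·(cos φ + φ·sin φ) = 50.226295·(0.82341377 + 0.60339523·0.56744142) = 58.554077
y = r_b·(sin φ − φ·cos φ) = 50.226295·(0.56744142 − 0.60339523·0.82341377) = 3.545850

x=58.554077 y=3.545850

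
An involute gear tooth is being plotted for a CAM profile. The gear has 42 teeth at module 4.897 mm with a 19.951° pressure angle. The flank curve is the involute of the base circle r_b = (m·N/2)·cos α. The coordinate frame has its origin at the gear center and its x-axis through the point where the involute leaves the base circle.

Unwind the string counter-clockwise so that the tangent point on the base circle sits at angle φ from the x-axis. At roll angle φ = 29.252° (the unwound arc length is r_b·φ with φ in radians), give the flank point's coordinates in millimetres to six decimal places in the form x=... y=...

x=108.454214 y=4.177199

pitch radius r_p = m·N/2 = 4.897·42/2 = 102.837000
base radius r_b = r_p·cos α = 102.837000·cos 19.951° = 96.665214
roll angle φ = 29.252° = 0.51054371 rad
x = r_b·(cos φ + φ·sin φ) = 96.665214·(0.87247895 + 0.51054371·0.48865170) = 108.454214
y = r_b·(sin φ − φ·cos φ) = 96.665214·(0.48865170 − 0.51054371·0.87247895) = 4.177199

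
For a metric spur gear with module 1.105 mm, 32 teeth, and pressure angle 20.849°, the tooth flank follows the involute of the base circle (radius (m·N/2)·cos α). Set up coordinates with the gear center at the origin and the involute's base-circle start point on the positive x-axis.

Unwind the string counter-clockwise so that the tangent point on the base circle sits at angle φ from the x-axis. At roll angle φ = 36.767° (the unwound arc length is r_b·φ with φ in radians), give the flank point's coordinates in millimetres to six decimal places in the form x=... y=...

x=19.581897 y=1.396262

pitch radius r_p = m·N/2 = 1.105·32/2 = 17.680000
base radius r_b = r_p·cos α = 17.680000·cos 20.849° = 16.522343
roll angle φ = 36.767° = 0.64170521 rad
x = r_b·(cos φ + φ·sin φ) = 16.522343·(0.80107625 + 0.64170521·0.59856231) = 19.581897
y = r_b·(sin φ − φ·cos φ) = 16.522343·(0.59856231 − 0.64170521·0.80107625) = 1.396262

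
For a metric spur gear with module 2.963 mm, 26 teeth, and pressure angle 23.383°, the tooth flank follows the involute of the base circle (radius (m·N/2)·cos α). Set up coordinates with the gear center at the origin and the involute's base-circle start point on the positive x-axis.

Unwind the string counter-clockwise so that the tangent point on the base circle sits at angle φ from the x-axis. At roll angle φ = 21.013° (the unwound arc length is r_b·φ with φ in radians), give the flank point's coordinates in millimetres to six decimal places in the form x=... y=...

x=37.653877 y=0.573561

pitch radius r_p = m·N/2 = 2.963·26/2 = 38.519000
base radius r_b = r_p·cos α = 38.519000·cos 23.383° = 35.355528
roll angle φ = 21.013° = 0.36674604 rad
x = r_b·(cos φ + φ·sin φ) = 35.355528·(0.93349909 + 0.36674604·0.35857976) = 37.653877
y = r_b·(sin φ − φ·cos φ) = 35.355528·(0.35857976 − 0.36674604·0.93349909) = 0.573561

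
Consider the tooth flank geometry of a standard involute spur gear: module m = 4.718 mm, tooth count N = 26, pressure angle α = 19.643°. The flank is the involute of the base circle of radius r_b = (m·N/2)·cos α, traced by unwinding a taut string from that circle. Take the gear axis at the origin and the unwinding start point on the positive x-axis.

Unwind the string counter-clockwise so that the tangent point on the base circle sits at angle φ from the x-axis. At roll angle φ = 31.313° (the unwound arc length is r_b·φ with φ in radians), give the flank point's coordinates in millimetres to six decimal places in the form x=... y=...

pitch radius r_p = m·N/2 = 4.718·26/2 = 61.334000
base radius r_b = r_p·cos α = 61.334000·cos 19.643° = 57.764694
roll angle φ = 31.313° = 0.54651495 rad
x = r_b·(cos φ + φ·sin φ) = 57.764694·(0.85434093 + 0.54651495·0.51971297) = 65.757702
y = r_b·(sin φ − φ·cos φ) = 57.764694·(0.51971297 − 0.54651495·0.85434093) = 3.050142

x=65.757702 y=3.050142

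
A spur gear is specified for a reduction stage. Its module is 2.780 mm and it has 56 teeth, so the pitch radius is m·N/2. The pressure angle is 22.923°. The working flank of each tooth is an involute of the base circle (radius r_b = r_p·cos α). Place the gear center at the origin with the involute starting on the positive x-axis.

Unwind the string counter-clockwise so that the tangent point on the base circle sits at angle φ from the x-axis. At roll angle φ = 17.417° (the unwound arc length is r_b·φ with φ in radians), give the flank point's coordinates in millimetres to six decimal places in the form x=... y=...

x=74.929214 y=0.665103

pitch radius r_p = m·N/2 = 2.780·56/2 = 77.840000
base radius r_b = r_p·cos α = 77.840000·cos 22.923° = 71.692907
roll angle φ = 17.417° = 0.30398400 rad
x = r_b·(cos φ + φ·sin φ) = 71.692907·(0.95415156 + 0.30398400·0.29932391) = 74.929214
y = r_b·(sin φ − φ·cos φ) = 71.692907·(0.29932391 − 0.30398400·0.95415156) = 0.665103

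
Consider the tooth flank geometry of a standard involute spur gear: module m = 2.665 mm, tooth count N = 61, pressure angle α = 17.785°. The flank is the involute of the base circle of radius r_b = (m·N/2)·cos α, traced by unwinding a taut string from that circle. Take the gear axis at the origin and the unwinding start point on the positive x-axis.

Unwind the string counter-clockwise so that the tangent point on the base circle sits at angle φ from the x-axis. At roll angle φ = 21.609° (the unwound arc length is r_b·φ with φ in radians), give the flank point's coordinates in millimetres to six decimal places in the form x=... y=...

x=82.708330 y=1.364440

pitch radius r_p = m·N/2 = 2.665·61/2 = 81.282500
base radius r_b = r_p·cos α = 81.282500·cos 17.785° = 77.397960
roll angle φ = 21.609° = 0.37714820 rad
x = r_b·(cos φ + φ·sin φ) = 77.397960·(0.92971865 + 0.37714820·0.36827060) = 82.708330
y = r_b·(sin φ − φ·cos φ) = 77.397960·(0.36827060 − 0.37714820·0.92971865) = 1.364440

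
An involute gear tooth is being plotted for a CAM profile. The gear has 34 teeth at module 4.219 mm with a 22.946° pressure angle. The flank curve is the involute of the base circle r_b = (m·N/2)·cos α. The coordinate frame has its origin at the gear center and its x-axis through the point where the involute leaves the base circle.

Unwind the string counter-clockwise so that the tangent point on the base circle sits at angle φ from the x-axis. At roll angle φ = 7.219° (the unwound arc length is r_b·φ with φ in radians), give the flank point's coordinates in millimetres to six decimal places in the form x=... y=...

x=66.569922 y=0.043965

pitch radius r_p = m·N/2 = 4.219·34/2 = 71.723000
base radius r_b = r_p·cos α = 71.723000·cos 22.946° = 66.047753
roll angle φ = 7.219° = 0.12599532 rad
x = r_b·(cos φ + φ·sin φ) = 66.047753·(0.99207308 + 0.12599532·0.12566222) = 66.569922
y = r_b·(sin φ − φ·cos φ) = 66.047753·(0.12566222 − 0.12599532·0.99207308) = 0.043965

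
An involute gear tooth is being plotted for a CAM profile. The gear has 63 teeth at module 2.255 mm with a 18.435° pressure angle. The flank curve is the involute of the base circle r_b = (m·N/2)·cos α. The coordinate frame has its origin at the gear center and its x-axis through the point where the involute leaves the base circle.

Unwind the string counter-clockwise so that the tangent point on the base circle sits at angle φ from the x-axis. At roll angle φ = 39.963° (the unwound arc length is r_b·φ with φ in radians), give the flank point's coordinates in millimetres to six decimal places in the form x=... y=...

pitch radius r_p = m·N/2 = 2.255·63/2 = 71.032500
base radius r_b = r_p·cos α = 71.032500·cos 18.435° = 67.387326
roll angle φ = 39.963° = 0.69748593 rad
x = r_b·(cos φ + φ·sin φ) = 67.387326·(0.76645938 + 0.69748593·0.64229279) = 81.838509
y = r_b·(sin φ − φ·cos φ) = 67.387326·(0.64229279 − 0.69748593·0.76645938) = 7.257491

x=81.838509 y=7.257491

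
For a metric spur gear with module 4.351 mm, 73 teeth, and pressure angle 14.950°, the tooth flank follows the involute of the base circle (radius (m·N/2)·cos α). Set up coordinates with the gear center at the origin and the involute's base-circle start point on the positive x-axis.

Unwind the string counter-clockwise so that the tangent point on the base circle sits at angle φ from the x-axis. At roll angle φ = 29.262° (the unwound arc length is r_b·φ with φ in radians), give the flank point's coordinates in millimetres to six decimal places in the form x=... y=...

pitch radius r_p = m·N/2 = 4.351·73/2 = 158.811500
base radius r_b = r_p·cos α = 158.811500·cos 14.950° = 153.435940
roll angle φ = 29.262° = 0.51071825 rad
x = r_b·(cos φ + φ·sin φ) = 153.435940·(0.87239365 + 0.51071825·0.48880397) = 172.160458
y = r_b·(sin φ − φ·cos φ) = 153.435940·(0.48880397 − 0.51071825·0.87239365) = 6.637119

x=172.160458 y=6.637119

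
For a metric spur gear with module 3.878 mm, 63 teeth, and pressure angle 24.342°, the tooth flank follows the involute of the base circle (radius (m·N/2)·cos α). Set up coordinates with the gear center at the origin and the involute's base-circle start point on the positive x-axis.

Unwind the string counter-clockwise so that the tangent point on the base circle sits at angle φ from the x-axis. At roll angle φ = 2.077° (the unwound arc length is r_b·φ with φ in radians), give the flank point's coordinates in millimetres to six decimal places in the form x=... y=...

pitch radius r_p = m·N/2 = 3.878·63/2 = 122.157000
base radius r_b = r_p·cos α = 122.157000·cos 24.342° = 111.297411
roll angle φ = 2.077° = 0.03625049 rad
x = r_b·(cos φ + φ·sin φ) = 111.297411·(0.99934302 + 0.03625049·0.03624255) = 111.370515
y = r_b·(sin φ − φ·cos φ) = 111.297411·(0.03624255 − 0.03625049·0.99934302) = 0.001767

x=111.370515 y=0.001767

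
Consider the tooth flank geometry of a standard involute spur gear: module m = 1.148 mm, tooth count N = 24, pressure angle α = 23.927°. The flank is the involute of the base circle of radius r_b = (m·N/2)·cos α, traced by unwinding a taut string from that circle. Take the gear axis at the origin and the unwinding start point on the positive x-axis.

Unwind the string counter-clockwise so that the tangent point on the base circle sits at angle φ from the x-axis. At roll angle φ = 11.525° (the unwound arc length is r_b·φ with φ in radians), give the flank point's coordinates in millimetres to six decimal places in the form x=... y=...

x=12.844305 y=0.034023

pitch radius r_p = m·N/2 = 1.148·24/2 = 13.776000
base radius r_b = r_p·cos α = 13.776000·cos 23.927° = 12.592131
roll angle φ = 11.525° = 0.20114920 rad
x = r_b·(cos φ + φ·sin φ) = 12.592131·(0.97983762 + 0.20114920·0.19979549) = 12.844305
y = r_b·(sin φ − φ·cos φ) = 12.592131·(0.19979549 − 0.20114920·0.97983762) = 0.034023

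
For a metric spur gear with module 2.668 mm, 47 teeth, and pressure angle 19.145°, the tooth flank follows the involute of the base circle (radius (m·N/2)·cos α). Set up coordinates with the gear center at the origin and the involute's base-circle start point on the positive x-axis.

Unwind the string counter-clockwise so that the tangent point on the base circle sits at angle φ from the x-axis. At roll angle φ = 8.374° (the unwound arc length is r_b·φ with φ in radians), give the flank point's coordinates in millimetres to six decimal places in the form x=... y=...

x=59.859509 y=0.061507

pitch radius r_p = m·N/2 = 2.668·47/2 = 62.698000
base radius r_b = r_p·cos α = 62.698000·cos 19.145° = 59.230275
roll angle φ = 8.374° = 0.14615387 rad
x = r_b·(cos φ + φ·sin φ) = 59.230275·(0.98933852 + 0.14615387·0.14563410) = 59.859509
y = r_b·(sin φ − φ·cos φ) = 59.230275·(0.14563410 − 0.14615387·0.98933852) = 0.061507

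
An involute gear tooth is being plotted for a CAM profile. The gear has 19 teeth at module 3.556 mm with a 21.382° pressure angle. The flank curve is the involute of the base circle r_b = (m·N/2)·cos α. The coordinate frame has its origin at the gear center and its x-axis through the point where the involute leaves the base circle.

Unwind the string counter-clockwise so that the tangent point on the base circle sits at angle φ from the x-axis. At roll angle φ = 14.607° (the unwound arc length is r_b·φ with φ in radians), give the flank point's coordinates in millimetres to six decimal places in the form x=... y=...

pitch radius r_p = m·N/2 = 3.556·19/2 = 33.782000
base radius r_b = r_p·cos α = 33.782000·cos 21.382° = 31.456798
roll angle φ = 14.607° = 0.25494024 rad
x = r_b·(cos φ + φ·sin φ) = 31.456798·(0.96767837 + 0.25494024·0.25218758) = 32.462508
y = r_b·(sin φ − φ·cos φ) = 31.456798·(0.25218758 − 0.25494024·0.96767837) = 0.172617

x=32.462508 y=0.172617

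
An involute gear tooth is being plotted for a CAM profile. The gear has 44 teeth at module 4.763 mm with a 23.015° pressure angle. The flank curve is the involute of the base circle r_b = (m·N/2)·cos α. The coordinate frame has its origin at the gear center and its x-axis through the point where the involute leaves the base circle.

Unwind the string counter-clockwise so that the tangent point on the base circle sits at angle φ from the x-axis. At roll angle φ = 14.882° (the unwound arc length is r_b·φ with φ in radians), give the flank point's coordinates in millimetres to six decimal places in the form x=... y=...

x=99.643965 y=0.559555

pitch radius r_p = m·N/2 = 4.763·44/2 = 104.786000
base radius r_b = r_p·cos α = 104.786000·cos 23.015° = 96.445299
roll angle φ = 14.882° = 0.25973990 rad
x = r_b·(cos φ + φ·sin φ) = 96.445299·(0.96645681 + 0.25973990·0.25682918) = 99.643965
y = r_b·(sin φ − φ·cos φ) = 96.445299·(0.25682918 − 0.25973990·0.96645681) = 0.559555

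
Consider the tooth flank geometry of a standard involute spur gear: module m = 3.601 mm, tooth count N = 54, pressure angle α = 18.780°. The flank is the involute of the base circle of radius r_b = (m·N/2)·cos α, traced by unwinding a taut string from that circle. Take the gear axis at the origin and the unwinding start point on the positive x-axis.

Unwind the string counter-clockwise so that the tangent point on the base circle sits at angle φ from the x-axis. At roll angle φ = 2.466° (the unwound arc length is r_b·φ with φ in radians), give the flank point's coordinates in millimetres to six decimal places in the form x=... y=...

x=92.136018 y=0.002446

pitch radius r_p = m·N/2 = 3.601·54/2 = 97.227000
base radius r_b = r_p·cos α = 97.227000·cos 18.780° = 92.050799
roll angle φ = 2.466° = 0.04303982 rad
x = r_b·(cos φ + φ·sin φ) = 92.050799·(0.99907393 + 0.04303982·0.04302653) = 92.136018
y = r_b·(sin φ − φ·cos φ) = 92.050799·(0.04302653 − 0.04303982·0.99907393) = 0.002446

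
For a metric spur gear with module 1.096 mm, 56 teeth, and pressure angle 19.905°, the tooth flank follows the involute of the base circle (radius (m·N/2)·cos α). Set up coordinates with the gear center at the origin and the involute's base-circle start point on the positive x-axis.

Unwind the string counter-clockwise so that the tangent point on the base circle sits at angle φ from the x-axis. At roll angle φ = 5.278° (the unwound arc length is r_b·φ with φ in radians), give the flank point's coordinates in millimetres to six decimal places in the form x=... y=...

pitch radius r_p = m·N/2 = 1.096·56/2 = 30.688000
base radius r_b = r_p·cos α = 30.688000·cos 19.905° = 28.854650
roll angle φ = 5.278° = 0.09211848 rad
x = r_b·(cos φ + φ·sin φ) = 28.854650·(0.99576009 + 0.09211848·0.09198825) = 28.976818
y = r_b·(sin φ − φ·cos φ) = 28.854650·(0.09198825 − 0.09211848·0.99576009) = 0.007512

x=28.976818 y=0.007512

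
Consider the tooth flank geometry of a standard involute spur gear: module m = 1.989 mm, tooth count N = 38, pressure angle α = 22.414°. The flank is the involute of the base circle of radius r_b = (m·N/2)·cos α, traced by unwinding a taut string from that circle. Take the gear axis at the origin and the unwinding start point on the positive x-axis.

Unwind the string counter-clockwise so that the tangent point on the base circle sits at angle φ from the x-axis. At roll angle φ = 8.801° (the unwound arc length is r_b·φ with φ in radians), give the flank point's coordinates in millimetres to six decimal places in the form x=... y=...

x=35.345728 y=0.042107

pitch radius r_p = m·N/2 = 1.989·38/2 = 37.791000
base radius r_b = r_p·cos α = 37.791000·cos 22.414° = 34.935999
roll angle φ = 8.801° = 0.15360643 rad
x = r_b·(cos φ + φ·sin φ) = 34.935999·(0.98822571 + 0.15360643·0.15300308) = 35.345728
y = r_b·(sin φ − φ·cos φ) = 34.935999·(0.15300308 − 0.15360643·0.98822571) = 0.042107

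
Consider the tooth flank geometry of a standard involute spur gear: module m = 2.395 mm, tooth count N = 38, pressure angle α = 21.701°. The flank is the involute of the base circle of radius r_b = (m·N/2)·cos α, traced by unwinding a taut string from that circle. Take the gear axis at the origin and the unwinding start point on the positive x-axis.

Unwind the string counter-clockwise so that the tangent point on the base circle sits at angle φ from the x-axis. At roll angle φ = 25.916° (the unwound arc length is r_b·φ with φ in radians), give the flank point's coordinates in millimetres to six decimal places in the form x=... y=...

x=46.386248 y=1.277724

pitch radius r_p = m·N/2 = 2.395·38/2 = 45.505000
base radius r_b = r_p·cos α = 45.505000·cos 21.701° = 42.279884
roll angle φ = 25.916° = 0.45231953 rad
x = r_b·(cos φ + φ·sin φ) = 42.279884·(0.89943577 + 0.45231953·0.43705298) = 46.386248
y = r_b·(sin φ − φ·cos φ) = 42.279884·(0.43705298 − 0.45231953·0.89943577) = 1.277724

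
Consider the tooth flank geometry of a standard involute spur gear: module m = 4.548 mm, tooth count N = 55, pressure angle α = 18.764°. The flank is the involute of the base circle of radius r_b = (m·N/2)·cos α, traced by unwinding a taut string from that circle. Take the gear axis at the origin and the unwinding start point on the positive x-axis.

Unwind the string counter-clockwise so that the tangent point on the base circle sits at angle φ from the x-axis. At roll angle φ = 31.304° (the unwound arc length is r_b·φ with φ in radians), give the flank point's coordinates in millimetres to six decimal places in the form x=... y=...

x=134.800410 y=6.247779

pitch radius r_p = m·N/2 = 4.548·55/2 = 125.070000
base radius r_b = r_p·cos α = 125.070000·cos 18.764° = 118.422724
roll angle φ = 31.304° = 0.54635787 rad
x = r_b·(cos φ + φ·sin φ) = 118.422724·(0.85442256 + 0.54635787·0.51957876) = 134.800410
y = r_b·(sin φ − φ·cos φ) = 118.422724·(0.51957876 − 0.54635787·0.85442256) = 6.247779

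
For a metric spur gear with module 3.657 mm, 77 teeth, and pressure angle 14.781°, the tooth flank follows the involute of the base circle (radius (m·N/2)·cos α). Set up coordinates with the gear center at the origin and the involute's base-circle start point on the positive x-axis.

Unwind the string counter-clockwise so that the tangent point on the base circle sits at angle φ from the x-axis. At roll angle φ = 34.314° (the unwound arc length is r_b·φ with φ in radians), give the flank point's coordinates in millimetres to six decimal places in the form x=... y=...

x=158.403380 y=9.402388

pitch radius r_p = m·N/2 = 3.657·77/2 = 140.794500
base radius r_b = r_p·cos α = 140.794500·cos 14.781° = 136.135335
roll angle φ = 34.314° = 0.59889228 rad
x = r_b·(cos φ + φ·sin φ) = 136.135335·(0.82596057 + 0.59889228·0.56372789) = 158.403380
y = r_b·(sin φ − φ·cos φ) = 136.135335·(0.56372789 − 0.59889228·0.82596057) = 9.402388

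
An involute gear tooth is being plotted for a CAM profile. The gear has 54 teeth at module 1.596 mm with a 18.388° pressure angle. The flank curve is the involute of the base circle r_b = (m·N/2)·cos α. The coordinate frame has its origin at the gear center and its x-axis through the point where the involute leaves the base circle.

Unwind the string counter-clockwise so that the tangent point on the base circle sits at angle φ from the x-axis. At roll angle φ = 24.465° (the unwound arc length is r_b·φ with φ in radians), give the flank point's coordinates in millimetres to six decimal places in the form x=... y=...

x=44.451400 y=1.041943

pitch radius r_p = m·N/2 = 1.596·54/2 = 43.092000
base radius r_b = r_p·cos α = 43.092000·cos 18.388° = 40.891813
roll angle φ = 24.465° = 0.42699480 rad
x = r_b·(cos φ + φ·sin φ) = 40.891813·(0.91021442 + 0.42699480·0.41413730) = 44.451400
y = r_b·(sin φ − φ·cos φ) = 40.891813·(0.41413730 − 0.42699480·0.91021442) = 1.041943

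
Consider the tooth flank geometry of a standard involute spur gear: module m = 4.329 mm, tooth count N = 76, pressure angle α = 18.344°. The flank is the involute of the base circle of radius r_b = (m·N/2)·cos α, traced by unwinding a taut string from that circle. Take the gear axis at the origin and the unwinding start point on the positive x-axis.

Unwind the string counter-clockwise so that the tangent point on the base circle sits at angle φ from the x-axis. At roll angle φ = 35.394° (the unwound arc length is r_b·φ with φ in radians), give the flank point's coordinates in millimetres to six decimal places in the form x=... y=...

pitch radius r_p = m·N/2 = 4.329·76/2 = 164.502000
base radius r_b = r_p·cos α = 164.502000·cos 18.344° = 156.142678
roll angle φ = 35.394° = 0.61774184 rad
x = r_b·(cos φ + φ·sin φ) = 156.142678·(0.81518845 + 0.61774184·0.57919581) = 183.152540
y = r_b·(sin φ − φ·cos φ) = 156.142678·(0.57919581 − 0.61774184·0.81518845) = 11.807478

x=183.152540 y=11.807478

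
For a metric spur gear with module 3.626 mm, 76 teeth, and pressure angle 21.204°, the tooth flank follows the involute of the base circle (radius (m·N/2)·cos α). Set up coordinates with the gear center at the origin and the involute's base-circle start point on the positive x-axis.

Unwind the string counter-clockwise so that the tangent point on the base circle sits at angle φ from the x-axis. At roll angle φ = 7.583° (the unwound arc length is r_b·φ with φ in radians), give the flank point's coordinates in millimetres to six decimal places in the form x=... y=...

x=129.579685 y=0.099092

pitch radius r_p = m·N/2 = 3.626·76/2 = 137.788000
base radius r_b = r_p·cos α = 137.788000·cos 21.204° = 128.459553
roll angle φ = 7.583° = 0.13234832 rad
x = r_b·(cos φ + φ·sin φ) = 128.459553·(0.99125474 + 0.13234832·0.13196228) = 129.579685
y = r_b·(sin φ − φ·cos φ) = 128.459553·(0.13196228 − 0.13234832·0.99125474) = 0.099092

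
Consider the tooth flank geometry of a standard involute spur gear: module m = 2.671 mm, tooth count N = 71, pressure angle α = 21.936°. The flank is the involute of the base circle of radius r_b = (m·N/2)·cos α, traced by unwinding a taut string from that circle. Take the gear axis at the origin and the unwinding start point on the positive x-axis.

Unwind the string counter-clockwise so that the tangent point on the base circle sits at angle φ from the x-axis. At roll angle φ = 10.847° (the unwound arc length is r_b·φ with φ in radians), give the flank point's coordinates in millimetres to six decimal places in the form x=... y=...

pitch radius r_p = m·N/2 = 2.671·71/2 = 94.820500
base radius r_b = r_p·cos α = 94.820500·cos 21.936° = 87.955658
roll angle φ = 10.847° = 0.18931586 rad
x = r_b·(cos φ + φ·sin φ) = 87.955658·(0.98213321 + 0.18931586·0.18818703) = 89.517751
y = r_b·(sin φ − φ·cos φ) = 87.955658·(0.18818703 − 0.18931586·0.98213321) = 0.198219

x=89.517751 y=0.198219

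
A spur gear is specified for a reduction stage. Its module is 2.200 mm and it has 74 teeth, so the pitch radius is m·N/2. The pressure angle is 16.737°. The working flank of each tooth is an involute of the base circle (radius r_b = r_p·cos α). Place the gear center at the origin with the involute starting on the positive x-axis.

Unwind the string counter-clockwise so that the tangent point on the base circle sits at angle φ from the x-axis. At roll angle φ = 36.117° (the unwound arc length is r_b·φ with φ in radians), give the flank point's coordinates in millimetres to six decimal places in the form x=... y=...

x=91.933991 y=6.253383

pitch radius r_p = m·N/2 = 2.200·74/2 = 81.400000
base radius r_b = r_p·cos α = 81.400000·cos 16.737° = 77.951629
roll angle φ = 36.117° = 0.63036057 rad
x = r_b·(cos φ + φ·sin φ) = 77.951629·(0.80781503 + 0.63036057·0.58943607) = 91.933991
y = r_b·(sin φ − φ·cos φ) = 77.951629·(0.58943607 − 0.63036057·0.80781503) = 6.253383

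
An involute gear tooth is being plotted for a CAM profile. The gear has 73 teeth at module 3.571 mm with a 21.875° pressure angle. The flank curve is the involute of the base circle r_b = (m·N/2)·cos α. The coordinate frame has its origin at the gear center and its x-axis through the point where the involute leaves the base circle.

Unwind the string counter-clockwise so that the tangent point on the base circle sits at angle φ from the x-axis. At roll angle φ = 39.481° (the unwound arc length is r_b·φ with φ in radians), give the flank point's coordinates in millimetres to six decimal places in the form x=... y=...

pitch radius r_p = m·N/2 = 3.571·73/2 = 130.341500
base radius r_b = r_p·cos α = 130.341500·cos 21.875° = 120.956770
roll angle φ = 39.481° = 0.68907344 rad
x = r_b·(cos φ + φ·sin φ) = 120.956770·(0.77183547 + 0.68907344·0.63582230) = 146.353306
y = r_b·(sin φ − φ·cos φ) = 120.956770·(0.63582230 − 0.68907344·0.77183547) = 12.575994

x=146.353306 y=12.575994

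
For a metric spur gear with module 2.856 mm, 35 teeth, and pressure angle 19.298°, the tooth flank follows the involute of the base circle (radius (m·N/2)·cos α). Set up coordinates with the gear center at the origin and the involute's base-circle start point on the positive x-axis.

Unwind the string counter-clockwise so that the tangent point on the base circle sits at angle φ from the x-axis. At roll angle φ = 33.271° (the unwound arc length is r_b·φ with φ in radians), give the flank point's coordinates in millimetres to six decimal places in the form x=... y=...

x=54.466891 y=2.976287

pitch radius r_p = m·N/2 = 2.856·35/2 = 49.980000
base radius r_b = r_p·cos α = 49.980000·cos 19.298° = 47.171748
roll angle φ = 33.271° = 0.58068850 rad
x = r_b·(cos φ + φ·sin φ) = 47.171748·(0.83608514 + 0.58068850·0.54859971) = 54.466891
y = r_b·(sin φ − φ·cos φ) = 47.171748·(0.54859971 − 0.58068850·0.83608514) = 2.976287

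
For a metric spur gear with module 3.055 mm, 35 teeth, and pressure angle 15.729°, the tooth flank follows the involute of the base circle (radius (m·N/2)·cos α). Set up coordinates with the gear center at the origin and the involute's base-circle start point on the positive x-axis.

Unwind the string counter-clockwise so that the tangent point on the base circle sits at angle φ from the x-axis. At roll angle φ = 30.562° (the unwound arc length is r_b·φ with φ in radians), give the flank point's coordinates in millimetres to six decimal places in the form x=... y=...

pitch radius r_p = m·N/2 = 3.055·35/2 = 53.462500
base radius r_b = r_p·cos α = 53.462500·cos 15.729° = 51.460579
roll angle φ = 30.562° = 0.53340753 rad
x = r_b·(cos φ + φ·sin φ) = 51.460579·(0.86107945 + 0.53340753·0.50847044) = 58.268885
y = r_b·(sin φ − φ·cos φ) = 51.460579·(0.50847044 − 0.53340753·0.86107945) = 2.530017

x=58.268885 y=2.530017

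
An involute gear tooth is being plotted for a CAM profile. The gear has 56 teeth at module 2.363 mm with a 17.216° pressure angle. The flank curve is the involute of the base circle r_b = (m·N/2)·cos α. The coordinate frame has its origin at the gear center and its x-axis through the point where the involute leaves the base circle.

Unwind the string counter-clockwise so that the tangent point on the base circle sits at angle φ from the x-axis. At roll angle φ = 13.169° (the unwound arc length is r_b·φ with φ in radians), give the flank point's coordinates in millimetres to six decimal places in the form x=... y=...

x=64.846928 y=0.254441

pitch radius r_p = m·N/2 = 2.363·56/2 = 66.164000
base radius r_b = r_p·cos α = 66.164000·cos 17.216° = 63.199571
roll angle φ = 13.169° = 0.22984241 rad
x = r_b·(cos φ + φ·sin φ) = 63.199571·(0.97370231 + 0.22984241·0.22782408) = 64.846928
y = r_b·(sin φ − φ·cos φ) = 63.199571·(0.22782408 − 0.22984241·0.97370231) = 0.254441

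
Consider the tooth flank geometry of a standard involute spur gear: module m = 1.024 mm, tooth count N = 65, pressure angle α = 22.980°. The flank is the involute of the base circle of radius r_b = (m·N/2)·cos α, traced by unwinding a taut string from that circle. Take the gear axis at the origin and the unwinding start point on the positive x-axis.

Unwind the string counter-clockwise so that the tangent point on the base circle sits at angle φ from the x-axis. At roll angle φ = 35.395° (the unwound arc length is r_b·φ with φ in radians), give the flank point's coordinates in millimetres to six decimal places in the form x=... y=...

pitch radius r_p = m·N/2 = 1.024·65/2 = 33.280000
base radius r_b = r_p·cos α = 33.280000·cos 22.980° = 30.638939
roll angle φ = 35.395° = 0.61775929 rad
x = r_b·(cos φ + φ·sin φ) = 30.638939·(0.81517834 + 0.61775929·0.57921004) = 35.939191
y = r_b·(sin φ − φ·cos φ) = 30.638939·(0.57921004 − 0.61775929·0.81517834) = 2.317102

x=35.939191 y=2.317102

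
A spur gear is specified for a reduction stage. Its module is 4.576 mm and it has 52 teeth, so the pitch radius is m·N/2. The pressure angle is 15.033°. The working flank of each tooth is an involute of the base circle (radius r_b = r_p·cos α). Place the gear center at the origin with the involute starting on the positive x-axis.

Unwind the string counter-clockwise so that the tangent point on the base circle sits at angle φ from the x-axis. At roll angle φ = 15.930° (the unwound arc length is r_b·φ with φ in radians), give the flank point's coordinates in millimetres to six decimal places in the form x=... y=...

pitch radius r_p = m·N/2 = 4.576·52/2 = 118.976000
base radius r_b = r_p·cos α = 118.976000·cos 15.033° = 114.904236
roll angle φ = 15.930° = 0.27803095 rad
x = r_b·(cos φ + φ·sin φ) = 114.904236·(0.96159773 + 0.27803095·0.27446275) = 119.259897
y = r_b·(sin φ − φ·cos φ) = 114.904236·(0.27446275 − 0.27803095·0.96159773) = 0.816833

x=119.259897 y=0.816833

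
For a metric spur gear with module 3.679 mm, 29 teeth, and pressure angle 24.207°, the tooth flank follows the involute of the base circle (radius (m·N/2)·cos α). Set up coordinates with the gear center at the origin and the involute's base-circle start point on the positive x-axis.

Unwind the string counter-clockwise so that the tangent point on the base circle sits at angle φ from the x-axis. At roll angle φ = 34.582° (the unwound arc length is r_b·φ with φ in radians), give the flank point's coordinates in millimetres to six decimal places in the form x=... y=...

x=56.726276 y=3.437817

pitch radius r_p = m·N/2 = 3.679·29/2 = 53.345500
base radius r_b = r_p·cos α = 53.345500·cos 24.207° = 48.654832
roll angle φ = 34.582° = 0.60356976 rad
x = r_b·(cos φ + φ·sin φ) = 48.654832·(0.82331472 + 0.60356976·0.56758512) = 56.726276
y = r_b·(sin φ − φ·cos φ) = 48.654832·(0.56758512 − 0.60356976·0.82331472) = 3.437817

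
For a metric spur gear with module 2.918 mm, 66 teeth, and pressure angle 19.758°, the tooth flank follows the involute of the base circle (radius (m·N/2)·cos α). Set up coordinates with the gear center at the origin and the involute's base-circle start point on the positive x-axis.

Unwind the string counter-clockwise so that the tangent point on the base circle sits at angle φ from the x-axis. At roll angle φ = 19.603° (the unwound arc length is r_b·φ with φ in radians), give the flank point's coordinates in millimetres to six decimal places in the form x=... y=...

pitch radius r_p = m·N/2 = 2.918·66/2 = 96.294000
base radius r_b = r_p·cos α = 96.294000·cos 19.758° = 90.625059
roll angle φ = 19.603° = 0.34213689 rad
x = r_b·(cos φ + φ·sin φ) = 90.625059·(0.94203989 + 0.34213689·0.33550090) = 95.775020
y = r_b·(sin φ − φ·cos φ) = 90.625059·(0.33550090 − 0.34213689·0.94203989) = 1.195734

x=95.775020 y=1.195734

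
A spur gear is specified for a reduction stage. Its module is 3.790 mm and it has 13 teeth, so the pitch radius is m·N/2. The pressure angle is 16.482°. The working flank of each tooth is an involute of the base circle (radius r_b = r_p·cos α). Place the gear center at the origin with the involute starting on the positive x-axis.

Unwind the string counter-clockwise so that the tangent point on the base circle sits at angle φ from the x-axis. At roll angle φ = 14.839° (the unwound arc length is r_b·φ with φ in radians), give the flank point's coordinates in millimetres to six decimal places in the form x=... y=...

x=24.401738 y=0.135875

pitch radius r_p = m·N/2 = 3.790·13/2 = 24.635000
base radius r_b = r_p·cos α = 24.635000·cos 16.482° = 23.622721
roll angle φ = 14.839° = 0.25898941 rad
x = r_b·(cos φ + φ·sin φ) = 23.622721·(0.96664929 + 0.25898941·0.25610379) = 24.401738
y = r_b·(sin φ − φ·cos φ) = 23.622721·(0.25610379 − 0.25898941·0.96664929) = 0.135875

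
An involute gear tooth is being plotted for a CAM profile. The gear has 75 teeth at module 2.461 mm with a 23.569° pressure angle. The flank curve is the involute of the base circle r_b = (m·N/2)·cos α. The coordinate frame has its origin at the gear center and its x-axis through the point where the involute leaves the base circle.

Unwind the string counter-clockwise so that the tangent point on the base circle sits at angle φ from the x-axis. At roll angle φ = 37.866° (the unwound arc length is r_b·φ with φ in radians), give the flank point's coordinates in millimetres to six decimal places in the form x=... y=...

pitch radius r_p = m·N/2 = 2.461·75/2 = 92.287500
base radius r_b = r_p·cos α = 92.287500·cos 23.569° = 84.588803
roll angle φ = 37.866° = 0.66088637 rad
x = r_b·(cos φ + φ·sin φ) = 84.588803·(0.78944847 + 0.66088637·0.61381684) = 101.093065
y = r_b·(sin φ − φ·cos φ) = 84.588803·(0.61381684 − 0.66088637·0.78944847) = 7.789030

x=101.093065 y=7.789030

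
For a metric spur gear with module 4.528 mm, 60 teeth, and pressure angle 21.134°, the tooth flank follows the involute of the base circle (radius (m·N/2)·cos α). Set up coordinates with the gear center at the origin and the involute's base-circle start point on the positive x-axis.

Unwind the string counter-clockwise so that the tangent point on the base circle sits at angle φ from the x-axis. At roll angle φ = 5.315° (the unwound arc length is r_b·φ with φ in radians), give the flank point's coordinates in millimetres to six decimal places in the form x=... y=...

x=127.247349 y=0.033685

pitch radius r_p = m·N/2 = 4.528·60/2 = 135.840000
base radius r_b = r_p·cos α = 135.840000·cos 21.134° = 126.703367
roll angle φ = 5.315° = 0.09276425 rad
x = r_b·(cos φ + φ·sin φ) = 126.703367·(0.99570048 + 0.09276425·0.09263126) = 127.247349
y = r_b·(sin φ − φ·cos φ) = 126.703367·(0.09263126 − 0.09276425·0.99570048) = 0.033685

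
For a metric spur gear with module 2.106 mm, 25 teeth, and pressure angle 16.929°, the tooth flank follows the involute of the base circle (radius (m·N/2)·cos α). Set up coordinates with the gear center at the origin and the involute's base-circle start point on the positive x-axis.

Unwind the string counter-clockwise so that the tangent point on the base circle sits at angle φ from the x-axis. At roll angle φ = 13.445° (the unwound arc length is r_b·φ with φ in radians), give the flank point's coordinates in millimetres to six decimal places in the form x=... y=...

x=25.868111 y=0.107877

pitch radius r_p = m·N/2 = 2.106·25/2 = 26.325000
base radius r_b = r_p·cos α = 26.325000·cos 16.929° = 25.184241
roll angle φ = 13.445° = 0.23465952 rad
x = r_b·(cos φ + φ·sin φ) = 25.184241·(0.97259356 + 0.23465952·0.23251185) = 25.868111
y = r_b·(sin φ − φ·cos φ) = 25.184241·(0.23251185 − 0.23465952·0.97259356) = 0.107877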